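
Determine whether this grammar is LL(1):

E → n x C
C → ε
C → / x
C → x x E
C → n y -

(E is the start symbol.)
Relevant sets:
  FOLLOW(C) = { $ }

For C:
  PREDICT(C → ε) = { $ }
  PREDICT(C → '/' x) = { '/' }
  PREDICT(C → x x E) = { 'x' }
  PREDICT(C → n y '-') = { 'n' }
E has a single production, so nothing to check there.

All predict sets are disjoint. The grammar IS LL(1).

Answer: Yes, the grammar is LL(1).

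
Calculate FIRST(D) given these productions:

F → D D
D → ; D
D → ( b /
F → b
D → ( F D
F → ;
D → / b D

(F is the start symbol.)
{ '(', '/', ';' }

From D → ; D:
  - ';' is a terminal: add ';' and stop
From D → ( b /:
  - '(' is a terminal: add '(' and stop
From D → ( F D:
  - '(' is a terminal: add '(' and stop
From D → / b D:
  - '/' is a terminal: add '/' and stop

Collecting: FIRST(D) = { '(', '/', ';' }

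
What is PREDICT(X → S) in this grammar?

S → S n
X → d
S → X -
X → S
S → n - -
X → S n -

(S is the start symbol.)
PREDICT(X → S) = (FIRST(RHS) \ {ε}) ∪ (FOLLOW(X) if ε ∈ FIRST(RHS), i.e. RHS ⇒* ε)
FIRST(S) = { 'd', 'n' }
FIRST(S) = { 'd', 'n' }
ε ∉ FIRST(S), so FOLLOW(X) is not added.
PREDICT(X → S) = { 'd', 'n' }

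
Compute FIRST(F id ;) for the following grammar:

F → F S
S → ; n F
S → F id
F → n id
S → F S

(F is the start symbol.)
FIRST sets of the non-terminals involved (from the grammar, by fixed-point iteration):
  FIRST(F) = { 'n' }

To compute FIRST(F id ;), process the symbols left to right:
Symbol F is a non-terminal. Add FIRST(F) \ {ε} = { 'n' }
F is not nullable (ε ∉ FIRST(F)), so stop here.
FIRST(F id ;) = { 'n' }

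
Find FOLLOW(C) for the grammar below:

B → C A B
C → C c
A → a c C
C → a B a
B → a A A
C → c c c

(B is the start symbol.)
{ $, 'a', 'c' }

To compute FOLLOW(C), find every occurrence of C on a right-hand side N → α C β: add FIRST(β) \ {ε}, and if β is empty or nullable also add FOLLOW(N). Iterate to a fixed point.

In B → C A B: C is followed by A B, add FIRST(A B) \ {ε} = { 'a' }
In C → C c: C is followed by c, add FIRST(c) \ {ε} = { 'c' }
In A → a c C: C is at the end, add FOLLOW(A)

The FOLLOW sets referred to above (computed the same way, to a fixed point):
  FOLLOW(A) = { $, 'a', 'c' }

Taking the union: FOLLOW(C) = { $, 'a', 'c' }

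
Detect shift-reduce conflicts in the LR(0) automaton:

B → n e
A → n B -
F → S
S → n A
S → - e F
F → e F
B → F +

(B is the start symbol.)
A shift-reduce conflict occurs when an LR(0) state has both:
  - a complete (reduce) item [A → α .] (dot at the end), and
  - a shift item [B → β . c γ] (dot before a terminal).

Augment with B' → B and build the canonical LR(0) collection (I0 = CLOSURE({[B' → . B]}), then GOTO on every symbol after a dot until no new states appear). It has 17 states:
  I0: { [B → . F +], [B → . n e], [B' → . B], [F → . S], [F → . e F], [S → . - e F], [S → . n A] }  — shift
  I1: { [S → - . e F] }  — shift
  I2: { [B' → B .] }  — accept
  I3: { [B → F . +] }  — shift
  I4: { [F → S .] }  — reduce
  I5: { [F → . S], [F → . e F], [F → e . F], [S → . - e F], [S → . n A] }  — shift
  I6: { [A → . n B -], [B → n . e], [S → n . A] }  — shift
  I7: { [S → n A .] }  — reduce
  I8: { [B → n e .] }  — reduce
  I9: { [A → n . B -], [B → . F +], [B → . n e], [F → . S], [F → . e F], [S → . - e F], [S → . n A] }  — shift
  I10: { [A → n B . -] }  — shift
  I11: { [A → n B - .] }  — reduce
  I12: { [F → e F .] }  — reduce
  I13: { [A → . n B -], [S → n . A] }  — shift
  I14: { [B → F + .] }  — reduce
  I15: { [F → . S], [F → . e F], [S → - e . F], [S → . - e F], [S → . n A] }  — shift
  I16: { [S → - e F .] }  — reduce

No state contains both a complete item and a shift item.

Answer: No shift-reduce conflicts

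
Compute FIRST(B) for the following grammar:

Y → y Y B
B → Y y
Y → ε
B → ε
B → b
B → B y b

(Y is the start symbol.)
{ 'b', 'y', ε }

To compute FIRST(B), examine every production with B on the left-hand side, reading each right-hand side left to right until a non-nullable symbol is reached.

FIRST sets of the other non-terminals involved (by the same procedure, iterated to a fixed point):
  FIRST(Y) = { 'y', ε }

From B → Y y:
  - Y is a non-terminal: add FIRST(Y) \ {ε} = { 'y' }
    Y is nullable, so continue to the next symbol
  - y is a terminal: add 'y' and stop
From B → ε:
  - ε-production, so ε ∈ FIRST(B)
From B → b:
  - b is a terminal: add 'b' and stop
From B → B y b:
  - B is the symbol being defined: contributes nothing new
    B is nullable, so continue to the next symbol
  - y is a terminal: add 'y' and stop

Collecting: FIRST(B) = { 'b', 'y', ε }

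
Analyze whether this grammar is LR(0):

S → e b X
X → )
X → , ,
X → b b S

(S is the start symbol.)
Augment with S' → S and build the canonical LR(0) collection (I0 = CLOSURE({[S' → . S]}), then GOTO on every symbol after a dot until no new states appear). It has 11 states:
  I0: { [S → . e b X], [S' → . S] }  — shift
  I1: { [S' → S .] }  — accept
  I2: { [S → e . b X] }  — shift
  I3: { [S → e b . X], [X → . )], [X → . , ,], [X → . b b S] }  — shift
  I4: { [X → ) .] }  — reduce
  I5: { [X → , . ,] }  — shift
  I6: { [S → e b X .] }  — reduce
  I7: { [X → b . b S] }  — shift
  I8: { [S → . e b X], [X → b b . S] }  — shift
  I9: { [X → b b S .] }  — reduce
  I10: { [X → , , .] }  — reduce

Every state is either a pure shift/goto state or contains exactly one complete item and nothing to shift — no conflicts. The grammar is LR(0).

Answer: Yes, the grammar is LR(0)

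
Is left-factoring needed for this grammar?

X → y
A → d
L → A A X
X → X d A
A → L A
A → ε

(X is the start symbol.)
No, left-factoring is not needed

Left-factoring is needed when two productions for the same non-terminal
share a common prefix on the right-hand side.

Productions for X:
  X → y
  X → X d A
Productions for A:
  A → d
  A → L A
  A → ε

No common prefixes found.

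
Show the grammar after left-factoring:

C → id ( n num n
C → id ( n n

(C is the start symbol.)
Left-factoring transforms A → αβ₁ | αβ₂ into A → αA' and A' → β₁ | β₂
(α is the longest common prefix among the alternatives). Repeat until
no nonterminal has two alternatives with a common prefix.

Round 1: C has alternatives sharing prefix 'id ( n'. Introduce C': C → id ( n C'
  Add: C' → num n
  Add: C' → n

No remaining common prefixes — done.

Resulting grammar:
C → id ( n C'
C' → num n
C' → n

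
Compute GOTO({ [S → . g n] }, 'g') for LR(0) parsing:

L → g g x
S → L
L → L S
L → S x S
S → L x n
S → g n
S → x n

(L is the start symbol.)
GOTO(I, 'g') = CLOSURE({ [A → αX.β] : [A → α.Xβ] ∈ I, X = 'g' })

Items with dot before 'g', with the dot advanced:
  [S → . g n] → [S → g . n]
Closure adds nothing (no advanced item has the dot before a non-terminal).

GOTO = { [S → g . n] }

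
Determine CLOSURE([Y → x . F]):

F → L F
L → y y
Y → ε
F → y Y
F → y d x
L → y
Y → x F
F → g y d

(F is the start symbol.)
To compute CLOSURE, for each item [A → α.Bβ] where B is a non-terminal, add [B → .γ] for all productions B → γ; repeat for the newly added items until nothing changes.

Start with: [Y → x . F]
  [Y → x . F] has the dot before F: add [F → . L F], [F → . y Y], [F → . y d x], [F → . g y d]
  [F → . L F] has the dot before L: add [L → . y y], [L → . y]
No further items can be added.

CLOSURE = { [F → . L F], [F → . g y d], [F → . y Y], [F → . y d x], [L → . y y], [L → . y], [Y → x . F] }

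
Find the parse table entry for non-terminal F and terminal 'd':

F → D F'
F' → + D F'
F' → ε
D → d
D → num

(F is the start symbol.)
F → D F'

To find M[F, 'd'], we find productions for F where 'd' is in the predict set (PREDICT(N → α) = (FIRST(α) \ {ε}) ∪ (FOLLOW(N) if α ⇒* ε)).

Relevant sets:
  FIRST(D) = { 'd', 'num' }

F → D F': PREDICT = { 'd', 'num' }
  'd' is in predict set, so this production goes in M[F, 'd']

M[F, 'd'] = F → D F'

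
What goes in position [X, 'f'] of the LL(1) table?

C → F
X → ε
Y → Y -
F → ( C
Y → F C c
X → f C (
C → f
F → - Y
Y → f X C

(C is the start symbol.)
X → ε, X → f C (

To find M[X, 'f'], we find productions for X where 'f' is in the predict set (PREDICT(N → α) = (FIRST(α) \ {ε}) ∪ (FOLLOW(N) if α ⇒* ε)).

Relevant sets:
  FOLLOW(X) = { '(', '-', 'f' }

X → ε: PREDICT = { '(', '-', 'f' }
  'f' is in predict set, so this production goes in M[X, 'f']
X → f C (: PREDICT = { 'f' }
  'f' is in predict set, so this production goes in M[X, 'f']

M[X, 'f'] = X → ε, X → f C (  (a multiply-defined cell — the grammar is not LL(1))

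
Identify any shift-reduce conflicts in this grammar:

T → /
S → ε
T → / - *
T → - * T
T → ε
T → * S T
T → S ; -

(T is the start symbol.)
Yes — I0: [S → .] vs [T → . * S T]; I3: [T → / .] vs [T → / . - *]; I10: [S → .] vs [T → . * S T]; I12: [S → .] vs [T → . * S T]

Augment with T' → T and build the canonical LR(0) collection (I0 = CLOSURE({[T' → . T]}), then GOTO on every symbol after a dot until no new states appear). It has 14 states:
  I0: { [S → .], [T → . * S T], [T → . - * T], [T → . / - *], [T → . /], [T → . S ; -], [T → .], [T' → . T] }  — shift, 2 reduces
  I1: { [S → .], [T → * . S T] }  — reduce
  I2: { [T → - . * T] }  — shift
  I3: { [T → / . - *], [T → / .] }  — shift, reduce
  I4: { [T → S . ; -] }  — shift
  I5: { [T' → T .] }  — accept
  I6: { [T → S ; . -] }  — shift
  I7: { [T → S ; - .] }  — reduce
  I8: { [T → / - . *] }  — shift
  I9: { [T → / - * .] }  — reduce
  I10: { [S → .], [T → - * . T], [T → . * S T], [T → . - * T], [T → . / - *], [T → . /], [T → . S ; -], [T → .] }  — shift, 2 reduces
  I11: { [T → - * T .] }  — reduce
  I12: { [S → .], [T → * S . T], [T → . * S T], [T → . - * T], [T → . / - *], [T → . /], [T → . S ; -], [T → .] }  — shift, 2 reduces
  I13: { [T → * S T .] }  — reduce

I0 contains reduce items [S → .], [T → .] and shift items [T → . * S T], [T → . - * T], [T → . /], [T → . / - *] — shift-reduce conflict.
I3 contains reduce item [T → / .] and shift item [T → / . - *] — shift-reduce conflict.
I10 contains reduce items [S → .], [T → .] and shift items [T → . * S T], [T → . - * T], [T → . /], [T → . / - *] — shift-reduce conflict.
I12 contains reduce items [S → .], [T → .] and shift items [T → . * S T], [T → . - * T], [T → . /], [T → . / - *] — shift-reduce conflict.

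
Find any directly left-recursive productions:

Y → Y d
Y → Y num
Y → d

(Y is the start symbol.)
Yes, Y is left-recursive

Y → Y d: LEFT RECURSIVE (starts with Y)
Y → Y num: LEFT RECURSIVE (starts with Y)
Y → d: starts with d

The grammar has direct left recursion on: Y.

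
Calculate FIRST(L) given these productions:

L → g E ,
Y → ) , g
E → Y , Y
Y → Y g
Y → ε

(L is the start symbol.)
{ 'g' }

To compute FIRST(L), examine every production with L on the left-hand side, reading each right-hand side left to right until a non-nullable symbol is reached.

From L → g E ,:
  - g is a terminal: add 'g' and stop

Collecting: FIRST(L) = { 'g' }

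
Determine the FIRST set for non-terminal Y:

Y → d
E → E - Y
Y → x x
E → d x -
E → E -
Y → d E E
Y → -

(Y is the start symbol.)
From Y → d:
  - d is a terminal: add 'd' and stop
From Y → x x:
  - x is a terminal: add 'x' and stop
From Y → d E E:
  - d is a terminal: add 'd' and stop
From Y → -:
  - '-' is a terminal: add '-' and stop

Collecting: FIRST(Y) = { '-', 'd', 'x' }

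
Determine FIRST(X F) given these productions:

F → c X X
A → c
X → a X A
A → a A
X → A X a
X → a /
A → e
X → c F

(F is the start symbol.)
{ 'a', 'c', 'e' }

FIRST sets of the non-terminals involved (from the grammar, by fixed-point iteration):
  FIRST(X) = { 'a', 'c', 'e' }

To compute FIRST(X F), process the symbols left to right:
Symbol X is a non-terminal. Add FIRST(X) \ {ε} = { 'a', 'c', 'e' }
X is not nullable (ε ∉ FIRST(X)), so stop here.
FIRST(X F) = { 'a', 'c', 'e' }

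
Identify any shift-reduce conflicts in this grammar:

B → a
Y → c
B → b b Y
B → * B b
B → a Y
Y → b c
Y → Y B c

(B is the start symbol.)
Augment with B' → B and build the canonical LR(0) collection (I0 = CLOSURE({[B' → . B]}), then GOTO on every symbol after a dot until no new states appear). It has 15 states:
  I0: { [B → . * B b], [B → . a Y], [B → . a], [B → . b b Y], [B' → . B] }  — shift
  I1: { [B → * . B b], [B → . * B b], [B → . a Y], [B → . a], [B → . b b Y] }  — shift
  I2: { [B' → B .] }  — accept
  I3: { [B → a . Y], [B → a .], [Y → . Y B c], [Y → . b c], [Y → . c] }  — shift, reduce
  I4: { [B → b . b Y] }  — shift
  I5: { [B → b b . Y], [Y → . Y B c], [Y → . b c], [Y → . c] }  — shift
  I6: { [B → . * B b], [B → . a Y], [B → . a], [B → . b b Y], [B → b b Y .], [Y → Y . B c] }  — shift, reduce
  I7: { [Y → b . c] }  — shift
  I8: { [Y → c .] }  — reduce
  I9: { [Y → b c .] }  — reduce
  I10: { [Y → Y B . c] }  — shift
  I11: { [Y → Y B c .] }  — reduce
  I12: { [B → . * B b], [B → . a Y], [B → . a], [B → . b b Y], [B → a Y .], [Y → Y . B c] }  — shift, reduce
  I13: { [B → * B . b] }  — shift
  I14: { [B → * B b .] }  — reduce

I3 contains reduce item [B → a .] and shift items [Y → . b c], [Y → . c] — shift-reduce conflict.
I6 contains reduce item [B → b b Y .] and shift items [B → . * B b], [B → . a], [B → . a Y], [B → . b b Y] — shift-reduce conflict.
I12 contains reduce item [B → a Y .] and shift items [B → . * B b], [B → . a], [B → . a Y], [B → . b b Y] — shift-reduce conflict.

Answer: Yes — I3: [B → a .] vs [Y → . b c]; I6: [B → b b Y .] vs [B → . * B b]; I12: [B → a Y .] vs [B → . * B b]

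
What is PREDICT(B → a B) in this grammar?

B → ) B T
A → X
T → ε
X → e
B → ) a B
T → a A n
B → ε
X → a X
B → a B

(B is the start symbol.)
PREDICT(B → a B) = (FIRST(RHS) \ {ε}) ∪ (FOLLOW(B) if ε ∈ FIRST(RHS), i.e. RHS ⇒* ε)
FIRST(a B) = { 'a' }
ε ∉ FIRST(a B), so FOLLOW(B) is not added.
PREDICT(B → a B) = { 'a' }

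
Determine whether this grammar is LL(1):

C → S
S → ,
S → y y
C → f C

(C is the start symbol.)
A grammar is LL(1) if for each non-terminal N with multiple productions, the predict sets of those productions are pairwise disjoint, where PREDICT(N → α) = (FIRST(α) \ {ε}) ∪ (FOLLOW(N) if α ⇒* ε).

Relevant sets:
  FIRST(S) = { ',', 'y' }

For C:
  PREDICT(C → S) = { ',', 'y' }
  PREDICT(C → f C) = { 'f' }
For S:
  PREDICT(S → ',') = { ',' }
  PREDICT(S → y y) = { 'y' }

All predict sets are disjoint. The grammar IS LL(1).

Answer: Yes, the grammar is LL(1).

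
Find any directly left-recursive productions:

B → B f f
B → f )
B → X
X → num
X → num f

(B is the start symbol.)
B → B f f: LEFT RECURSIVE (starts with B)
B → f ): starts with f
B → X: starts with X
X → num: starts with num
X → num f: starts with num

The grammar has direct left recursion on: B.

Answer: Yes, B is left-recursive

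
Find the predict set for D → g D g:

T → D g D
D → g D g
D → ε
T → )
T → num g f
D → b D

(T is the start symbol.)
{ 'g' }

PREDICT(D → g D g) = (FIRST(RHS) \ {ε}) ∪ (FOLLOW(D) if ε ∈ FIRST(RHS), i.e. RHS ⇒* ε)
FIRST(g D g) = { 'g' }
ε ∉ FIRST(g D g), so FOLLOW(D) is not added.
PREDICT(D → g D g) = { 'g' }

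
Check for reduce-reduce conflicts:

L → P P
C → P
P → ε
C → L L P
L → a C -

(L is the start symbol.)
A reduce-reduce conflict occurs when an LR(0) state has two complete items [A → α .] and [B → β .] — both call for a reduction, and with no lookahead the parser cannot choose between them.

Augment with L' → L and build the canonical LR(0) collection (I0 = CLOSURE({[L' → . L]}), then GOTO on every symbol after a dot until no new states appear). It has 11 states:
  I0: { [L → . P P], [L → . a C -], [L' → . L], [P → .] }  — shift, reduce
  I1: { [L' → L .] }  — accept
  I2: { [L → P . P], [P → .] }  — reduce
  I3: { [C → . L L P], [C → . P], [L → . P P], [L → . a C -], [L → a . C -], [P → .] }  — shift, reduce
  I4: { [L → a C . -] }  — shift
  I5: { [C → L . L P], [L → . P P], [L → . a C -], [P → .] }  — shift, reduce
  I6: { [C → P .], [L → P . P], [P → .] }  — 2 reduces
  I7: { [L → P P .] }  — reduce
  I8: { [C → L L . P], [P → .] }  — reduce
  I9: { [C → L L P .] }  — reduce
  I10: { [L → a C - .] }  — reduce

I6 contains complete items [C → P .], [P → .] — reduce-reduce conflict.

Answer: Yes — I6: [C → P .] vs [P → .]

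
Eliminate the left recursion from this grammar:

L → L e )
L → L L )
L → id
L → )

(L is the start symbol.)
L → id L'
L → ) L'
L' → e ) L'
L' → L ) L'
L' → ε

L is directly left-recursive. The standard transformation for
  A → A α₁ | ... | A α_m | β₁ | ... | β_n
is
  A  → β₁ A' | ... | β_n A'
  A' → α₁ A' | ... | α_m A' | ε

L → id becomes L → id L'
L → ) becomes L → ) L'
L → L e ) becomes L' → e ) L'
L → L L ) becomes L' → L ) L'
Add L' → ε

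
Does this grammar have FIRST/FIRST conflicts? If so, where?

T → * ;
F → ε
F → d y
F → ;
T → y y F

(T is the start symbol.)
No FIRST/FIRST conflicts.

A FIRST/FIRST conflict occurs when two productions N → α and N → β for the same non-terminal have FIRST(α) ∩ FIRST(β) ≠ ∅ (with ε ∈ FIRST of a nullable right-hand side, so two nullable alternatives also conflict).

Productions for T:
  T → * ;: FIRST = { '*' }
  T → y y F: FIRST = { 'y' }
Productions for F:
  F → ε: FIRST = { ε }
  F → d y: FIRST = { 'd' }
  F → ;: FIRST = { ';' }

All alternatives of each non-terminal have pairwise disjoint FIRST sets.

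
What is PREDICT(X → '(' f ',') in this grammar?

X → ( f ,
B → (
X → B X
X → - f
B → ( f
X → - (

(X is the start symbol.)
PREDICT(X → '(' f ',') = (FIRST(RHS) \ {ε}) ∪ (FOLLOW(X) if ε ∈ FIRST(RHS), i.e. RHS ⇒* ε)
FIRST('(' f ',') = { '(' }
ε ∉ FIRST('(' f ','), so FOLLOW(X) is not added.
PREDICT(X → '(' f ',') = { '(' }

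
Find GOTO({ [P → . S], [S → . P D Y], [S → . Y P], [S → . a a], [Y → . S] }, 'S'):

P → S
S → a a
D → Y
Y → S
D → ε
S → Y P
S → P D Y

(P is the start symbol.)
GOTO(I, 'S') = CLOSURE({ [A → αX.β] : [A → α.Xβ] ∈ I, X = 'S' })

Items with dot before 'S', with the dot advanced:
  [P → . S] → [P → S .]
  [Y → . S] → [Y → S .]
Closure adds nothing (no advanced item has the dot before a non-terminal).

GOTO = { [P → S .], [Y → S .] }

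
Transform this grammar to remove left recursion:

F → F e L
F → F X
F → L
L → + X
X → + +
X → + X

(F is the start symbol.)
F is directly left-recursive. The standard transformation for
  A → A α₁ | ... | A α_m | β₁ | ... | β_n
is
  A  → β₁ A' | ... | β_n A'
  A' → α₁ A' | ... | α_m A' | ε

F → L becomes F → L F'
F → F e L becomes F' → e L F'
F → F X becomes F' → X F'
Add F' → ε

Productions for other non-terminals are unchanged:
  L → + X
  X → + +
  X → + X

Resulting grammar:
F → L F'
F' → e L F'
F' → X F'
F' → ε
L → + X
X → + +
X → + X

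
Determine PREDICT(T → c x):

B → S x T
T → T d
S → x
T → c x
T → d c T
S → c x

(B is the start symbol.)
{ 'c' }

PREDICT(T → c x) = (FIRST(RHS) \ {ε}) ∪ (FOLLOW(T) if ε ∈ FIRST(RHS), i.e. RHS ⇒* ε)
FIRST(c x) = { 'c' }
ε ∉ FIRST(c x), so FOLLOW(T) is not added.
PREDICT(T → c x) = { 'c' }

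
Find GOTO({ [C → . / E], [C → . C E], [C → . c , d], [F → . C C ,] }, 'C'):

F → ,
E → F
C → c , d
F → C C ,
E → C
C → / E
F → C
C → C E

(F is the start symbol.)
{ [C → . / E], [C → . C E], [C → . c , d], [C → C . E], [E → . C], [E → . F], [F → . ,], [F → . C C ,], [F → . C], [F → C . C ,] }

GOTO(I, 'C') = CLOSURE({ [A → αX.β] : [A → α.Xβ] ∈ I, X = 'C' })

Items with dot before 'C', with the dot advanced:
  [C → . C E] → [C → C . E]
  [F → . C C ,] → [F → C . C ,]
Closure of the advanced items:
  [C → C . E] has the dot before E: add [E → . F], [E → . C]
  [F → C . C ,] has the dot before C: add [C → . c , d], [C → . / E], [C → . C E]
  [E → . F] has the dot before F: add [F → . ,], [F → . C C ,], [F → . C]

GOTO = { [C → . / E], [C → . C E], [C → . c , d], [C → C . E], [E → . C], [E → . F], [F → . ,], [F → . C C ,], [F → . C], [F → C . C ,] }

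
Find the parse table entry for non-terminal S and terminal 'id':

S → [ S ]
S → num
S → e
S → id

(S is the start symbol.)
To find M[S, 'id'], we find productions for S where 'id' is in the predict set (PREDICT(N → α) = (FIRST(α) \ {ε}) ∪ (FOLLOW(N) if α ⇒* ε)).

S → [ S ]: PREDICT = { '[' }
S → num: PREDICT = { 'num' }
S → e: PREDICT = { 'e' }
S → id: PREDICT = { 'id' }
  'id' is in predict set, so this production goes in M[S, 'id']

M[S, 'id'] = S → id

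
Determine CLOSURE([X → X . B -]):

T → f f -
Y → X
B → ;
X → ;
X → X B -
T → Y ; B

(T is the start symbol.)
{ [B → . ;], [X → X . B -] }

Start with: [X → X . B -]
  [X → X . B -] has the dot before B: add [B → . ;]
No further items can be added.

CLOSURE = { [B → . ;], [X → X . B -] }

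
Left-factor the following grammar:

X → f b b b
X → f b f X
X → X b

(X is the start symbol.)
X → f b X'
X' → b b
X' → f X
X → X b

Left-factoring transforms A → αβ₁ | αβ₂ into A → αA' and A' → β₁ | β₂
(α is the longest common prefix among the alternatives). Repeat until
no nonterminal has two alternatives with a common prefix.

Round 1: X has alternatives sharing prefix 'f b'. Introduce X': X → f b X'
  Add: X' → b b
  Add: X' → f X

No remaining common prefixes — done.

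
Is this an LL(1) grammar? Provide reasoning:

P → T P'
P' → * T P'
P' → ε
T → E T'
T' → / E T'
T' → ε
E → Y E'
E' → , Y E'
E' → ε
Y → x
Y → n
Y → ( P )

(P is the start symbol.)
A grammar is LL(1) if for each non-terminal N with multiple productions, the predict sets of those productions are pairwise disjoint, where PREDICT(N → α) = (FIRST(α) \ {ε}) ∪ (FOLLOW(N) if α ⇒* ε).

Relevant sets:
  FOLLOW(P') = { $, ')' }
  FOLLOW(T') = { $, ')', '*' }
  FOLLOW(E') = { $, ')', '*', '/' }

For P':
  PREDICT(P' → '*' T P') = { '*' }
  PREDICT(P' → ε) = { $, ')' }
For T':
  PREDICT(T' → '/' E T') = { '/' }
  PREDICT(T' → ε) = { $, ')', '*' }
For E':
  PREDICT(E' → ',' Y E') = { ',' }
  PREDICT(E' → ε) = { $, ')', '*', '/' }
For Y:
  PREDICT(Y → x) = { 'x' }
  PREDICT(Y → n) = { 'n' }
  PREDICT(Y → '(' P ')') = { '(' }
P, T, E have a single production, so nothing to check there.

All predict sets are disjoint. The grammar IS LL(1).

Answer: Yes, the grammar is LL(1).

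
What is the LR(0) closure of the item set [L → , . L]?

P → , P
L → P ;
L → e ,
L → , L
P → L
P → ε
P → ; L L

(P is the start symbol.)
Start with: [L → , . L]
  [L → , . L] has the dot before L: add [L → . P ;], [L → . e ,], [L → . , L]
  [L → . P ;] has the dot before P: add [P → . , P], [P → . L], [P → .], [P → . ; L L]
No further items can be added.

CLOSURE = { [L → , . L], [L → . , L], [L → . P ;], [L → . e ,], [P → . , P], [P → . ; L L], [P → . L], [P → .] }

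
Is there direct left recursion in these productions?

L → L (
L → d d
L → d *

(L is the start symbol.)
Yes, L is left-recursive

L → L (: LEFT RECURSIVE (starts with L)
L → d d: starts with d
L → d *: starts with d

The grammar has direct left recursion on: L.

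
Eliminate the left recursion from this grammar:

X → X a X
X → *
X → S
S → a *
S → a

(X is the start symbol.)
X → * X'
X → S X'
X' → a X X'
X' → ε
S → a *
S → a

X is directly left-recursive. The standard transformation for
  A → A α₁ | ... | A α_m | β₁ | ... | β_n
is
  A  → β₁ A' | ... | β_n A'
  A' → α₁ A' | ... | α_m A' | ε

X → * becomes X → * X'
X → S becomes X → S X'
X → X a X becomes X' → a X X'
Add X' → ε

Productions for other non-terminals are unchanged:
  S → a *
  S → a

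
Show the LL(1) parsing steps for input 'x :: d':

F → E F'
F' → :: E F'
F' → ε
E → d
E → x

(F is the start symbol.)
LL(1) parsing maintains a stack (initially the start symbol over $) and the input. At each step: if the stack top is a terminal, match it against the current input token; if it is a non-terminal N, replace it with the RHS of M[N, lookahead] (the unique production whose predict set contains the lookahead).

Stack is shown with the top on the left.

Stack      Input     Action
---------------------------
F $        x :: d $  output F → E F'
E F' $     x :: d $  output E → x
x F' $     x :: d $  match 'x'
F' $       :: d $    output F' → :: E F'
:: E F' $  :: d $    match '::'
E F' $     d $       output E → d
d F' $     d $       match 'd'
F' $       $         output F' → ε
$          $         accept

The string is accepted.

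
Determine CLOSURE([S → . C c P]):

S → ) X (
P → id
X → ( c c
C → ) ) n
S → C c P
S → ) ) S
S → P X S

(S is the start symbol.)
{ [C → . ) ) n], [S → . C c P] }

To compute CLOSURE, for each item [A → α.Bβ] where B is a non-terminal, add [B → .γ] for all productions B → γ; repeat for the newly added items until nothing changes.

Start with: [S → . C c P]
  [S → . C c P] has the dot before C: add [C → . ) ) n]
No further items can be added.

CLOSURE = { [C → . ) ) n], [S → . C c P] }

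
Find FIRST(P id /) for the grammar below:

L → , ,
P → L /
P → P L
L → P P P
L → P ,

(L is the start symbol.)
FIRST sets of the non-terminals involved (from the grammar, by fixed-point iteration):
  FIRST(P) = { ',' }

To compute FIRST(P id /), process the symbols left to right:
Symbol P is a non-terminal. Add FIRST(P) \ {ε} = { ',' }
P is not nullable (ε ∉ FIRST(P)), so stop here.
FIRST(P id /) = { ',' }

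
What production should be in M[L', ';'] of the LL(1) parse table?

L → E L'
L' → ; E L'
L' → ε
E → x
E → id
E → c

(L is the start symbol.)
L' → ; E L'

To find M[L', ';'], we find productions for L' where ';' is in the predict set (PREDICT(N → α) = (FIRST(α) \ {ε}) ∪ (FOLLOW(N) if α ⇒* ε)).

Relevant sets:
  FOLLOW(L') = { $ }

L' → ; E L': PREDICT = { ';' }
  ';' is in predict set, so this production goes in M[L', ';']
L' → ε: PREDICT = { $ }

M[L', ';'] = L' → ; E L'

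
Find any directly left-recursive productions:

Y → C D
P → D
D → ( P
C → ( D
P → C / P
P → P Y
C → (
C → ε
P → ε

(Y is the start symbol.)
Direct left recursion occurs when N → N α for some non-terminal N (the right-hand side begins with the left-hand side itself).

Y → C D: starts with C
P → D: starts with D
D → ( P: starts with '('
C → ( D: starts with '('
P → C / P: starts with C
P → P Y: LEFT RECURSIVE (starts with P)
C → (: starts with '('
C → ε: starts with ε
P → ε: starts with ε

The grammar has direct left recursion on: P.

Answer: Yes, P is left-recursive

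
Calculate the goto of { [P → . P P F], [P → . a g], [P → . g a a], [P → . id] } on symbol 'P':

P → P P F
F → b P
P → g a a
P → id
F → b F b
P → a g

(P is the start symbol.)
{ [P → . P P F], [P → . a g], [P → . g a a], [P → . id], [P → P . P F] }

GOTO(I, 'P') = CLOSURE({ [A → αX.β] : [A → α.Xβ] ∈ I, X = 'P' })

Items with dot before 'P', with the dot advanced:
  [P → . P P F] → [P → P . P F]
Closure of the advanced items:
  [P → P . P F] has the dot before P: add [P → . P P F], [P → . g a a], [P → . id], [P → . a g]

GOTO = { [P → . P P F], [P → . a g], [P → . g a a], [P → . id], [P → P . P F] }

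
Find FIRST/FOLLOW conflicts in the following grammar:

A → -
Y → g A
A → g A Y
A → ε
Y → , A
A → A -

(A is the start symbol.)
Yes. A → '-' with FOLLOW(A) on { '-' }; A → g A Y with FOLLOW(A) on { 'g' }; A → A '-' with FOLLOW(A) on { '-', 'g' }

A FIRST/FOLLOW conflict occurs when a non-terminal N has a nullable alternative N → β (β ⇒* ε) and another alternative N → α with FIRST(α) ∩ FOLLOW(N) ≠ ∅: on such a lookahead the parser cannot decide between expanding α and letting N vanish via β.

Nullable non-terminals: A.
FIRST sets used below: FIRST(A) = { '-', 'g', ε }

A: nullable alternative(s) A → ε; FOLLOW(A) = { $, ',', '-', 'g' }
  A → -: FIRST \ {ε} = { '-' } — overlaps FOLLOW(A) on { '-' }: CONFLICT
  A → g A Y: FIRST \ {ε} = { 'g' } — overlaps FOLLOW(A) on { 'g' }: CONFLICT
  A → ε: FIRST \ {ε} = { } — this is the only nullable alternative, skip
  A → A -: FIRST \ {ε} = { '-', 'g' } — overlaps FOLLOW(A) on { '-', 'g' }: CONFLICT

Y has no nullable alternative, so no FIRST/FOLLOW check is needed there.

So the grammar has 3 FIRST/FOLLOW conflicts (marked CONFLICT above).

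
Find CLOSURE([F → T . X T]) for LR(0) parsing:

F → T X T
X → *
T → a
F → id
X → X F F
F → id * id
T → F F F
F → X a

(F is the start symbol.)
{ [F → T . X T], [X → . *], [X → . X F F] }

Start with: [F → T . X T]
  [F → T . X T] has the dot before X: add [X → . *], [X → . X F F]
No further items can be added.

CLOSURE = { [F → T . X T], [X → . *], [X → . X F F] }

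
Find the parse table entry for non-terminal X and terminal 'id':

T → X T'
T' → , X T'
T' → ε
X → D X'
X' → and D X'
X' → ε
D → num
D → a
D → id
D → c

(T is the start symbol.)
To find M[X, 'id'], we find productions for X where 'id' is in the predict set (PREDICT(N → α) = (FIRST(α) \ {ε}) ∪ (FOLLOW(N) if α ⇒* ε)).

Relevant sets:
  FIRST(D) = { 'a', 'c', 'id', 'num' }

X → D X': PREDICT = { 'a', 'c', 'id', 'num' }
  'id' is in predict set, so this production goes in M[X, 'id']

M[X, 'id'] = X → D X'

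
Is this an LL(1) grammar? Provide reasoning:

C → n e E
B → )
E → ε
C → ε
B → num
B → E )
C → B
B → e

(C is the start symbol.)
No. Predict set conflict for B: { ')' }

Relevant sets:
  FIRST(B) = { ')', 'e', 'num' }
  FIRST(E) = { ε }
  FOLLOW(C) = { $ }

For C:
  PREDICT(C → n e E) = { 'n' }
  PREDICT(C → ε) = { $ }
  PREDICT(C → B) = { ')', 'e', 'num' }
For B:
  PREDICT(B → ')') = { ')' }
  PREDICT(B → num) = { 'num' }
  PREDICT(B → E ')') = { ')' }
  PREDICT(B → e) = { 'e' }
E has a single production, so nothing to check there.

Conflict found: Predict set conflict for B: { ')' }
The grammar is NOT LL(1).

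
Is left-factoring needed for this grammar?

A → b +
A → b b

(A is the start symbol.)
Yes, A has productions with common prefix 'b'

Left-factoring is needed when two productions for the same non-terminal
share a common prefix on the right-hand side.

Productions for A:
  A → b +
  A → b b

Found common prefix 'b' in productions for A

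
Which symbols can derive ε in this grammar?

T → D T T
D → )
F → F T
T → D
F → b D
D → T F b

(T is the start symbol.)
A non-terminal is nullable if it can derive ε (the empty string): either it has an ε-production, or it has a production whose right-hand side consists entirely of nullable non-terminals.

There are no ε-productions, so no non-terminal can derive ε.
No non-terminals are nullable.

Answer: None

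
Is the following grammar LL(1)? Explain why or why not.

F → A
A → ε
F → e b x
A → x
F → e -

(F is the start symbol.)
A grammar is LL(1) if for each non-terminal N with multiple productions, the predict sets of those productions are pairwise disjoint, where PREDICT(N → α) = (FIRST(α) \ {ε}) ∪ (FOLLOW(N) if α ⇒* ε).

Relevant sets:
  FIRST(A) = { 'x', ε }
  FOLLOW(F) = { $ }
  FOLLOW(A) = { $ }

For F:
  PREDICT(F → A) = { $, 'x' }
  PREDICT(F → e b x) = { 'e' }
  PREDICT(F → e '-') = { 'e' }
For A:
  PREDICT(A → ε) = { $ }
  PREDICT(A → x) = { 'x' }

Conflict found: Predict set conflict for F: { 'e' }
The grammar is NOT LL(1).

Answer: No. Predict set conflict for F: { 'e' }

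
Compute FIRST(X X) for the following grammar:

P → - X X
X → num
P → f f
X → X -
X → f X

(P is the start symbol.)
{ 'f', 'num' }

FIRST sets of the non-terminals involved (from the grammar, by fixed-point iteration):
  FIRST(X) = { 'f', 'num' }

To compute FIRST(X X), process the symbols left to right:
Symbol X is a non-terminal. Add FIRST(X) \ {ε} = { 'f', 'num' }
X is not nullable (ε ∉ FIRST(X)), so stop here.
FIRST(X X) = { 'f', 'num' }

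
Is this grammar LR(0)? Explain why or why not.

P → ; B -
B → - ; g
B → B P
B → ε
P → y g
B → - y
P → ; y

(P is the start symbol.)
No. Shift-reduce conflict between [B → .] and [B → . - ; g]

Augment with P' → P and build the canonical LR(0) collection (I0 = CLOSURE({[P' → . P]}), then GOTO on every symbol after a dot until no new states appear). It has 13 states:
  I0: { [P → . ; B -], [P → . ; y], [P → . y g], [P' → . P] }  — shift
  I1: { [B → . - ; g], [B → . - y], [B → . B P], [B → .], [P → ; . B -], [P → ; . y] }  — shift, reduce
  I2: { [P' → P .] }  — accept
  I3: { [P → y . g] }  — shift
  I4: { [P → y g .] }  — reduce
  I5: { [B → - . ; g], [B → - . y] }  — shift
  I6: { [B → B . P], [P → . ; B -], [P → . ; y], [P → . y g], [P → ; B . -] }  — shift
  I7: { [P → ; y .] }  — reduce
  I8: { [P → ; B - .] }  — reduce
  I9: { [B → B P .] }  — reduce
  I10: { [B → - ; . g] }  — shift
  I11: { [B → - y .] }  — reduce
  I12: { [B → - ; g .] }  — reduce

Conflict in state I1:
  Shift-reduce conflict between [B → .] and [B → . - ; g]
So the grammar is NOT LR(0).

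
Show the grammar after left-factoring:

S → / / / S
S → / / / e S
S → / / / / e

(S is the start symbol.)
S → / / / S'
S' → S
S' → e S
S' → / e

Left-factoring transforms A → αβ₁ | αβ₂ into A → αA' and A' → β₁ | β₂
(α is the longest common prefix among the alternatives). Repeat until
no nonterminal has two alternatives with a common prefix.

Round 1: S has alternatives sharing prefix '/ / /'. Introduce S': S → / / / S'
  Add: S' → S
  Add: S' → e S
  Add: S' → / e

No remaining common prefixes — done.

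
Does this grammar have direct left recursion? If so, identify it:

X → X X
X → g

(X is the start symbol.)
X → X X: LEFT RECURSIVE (starts with X)
X → g: starts with g

The grammar has direct left recursion on: X.

Answer: Yes, X is left-recursive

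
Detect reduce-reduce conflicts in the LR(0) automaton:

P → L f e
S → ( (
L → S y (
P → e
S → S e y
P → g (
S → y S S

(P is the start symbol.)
A reduce-reduce conflict occurs when an LR(0) state has two complete items [A → α .] and [B → β .] — both call for a reduction, and with no lookahead the parser cannot choose between them.

Augment with P' → P and build the canonical LR(0) collection (I0 = CLOSURE({[P' → . P]}), then GOTO on every symbol after a dot until no new states appear). It has 18 states:
  I0: { [L → . S y (], [P → . L f e], [P → . e], [P → . g (], [P' → . P], [S → . ( (], [S → . S e y], [S → . y S S] }  — shift
  I1: { [S → ( . (] }  — shift
  I2: { [P → L . f e] }  — shift
  I3: { [P' → P .] }  — accept
  I4: { [L → S . y (], [S → S . e y] }  — shift
  I5: { [P → e .] }  — reduce
  I6: { [P → g . (] }  — shift
  I7: { [S → . ( (], [S → . S e y], [S → . y S S], [S → y . S S] }  — shift
  I8: { [S → . ( (], [S → . S e y], [S → . y S S], [S → S . e y], [S → y S . S] }  — shift
  I9: { [S → S . e y], [S → y S S .] }  — shift, reduce
  I10: { [S → S e . y] }  — shift
  I11: { [S → S e y .] }  — reduce
  I12: { [P → g ( .] }  — reduce
  I13: { [L → S y . (] }  — shift
  I14: { [L → S y ( .] }  — reduce
  I15: { [P → L f . e] }  — shift
  I16: { [P → L f e .] }  — reduce
  I17: { [S → ( ( .] }  — reduce

No state contains more than one complete item.

Answer: No reduce-reduce conflicts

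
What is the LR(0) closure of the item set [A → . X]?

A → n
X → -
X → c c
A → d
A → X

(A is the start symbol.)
To compute CLOSURE, for each item [A → α.Bβ] where B is a non-terminal, add [B → .γ] for all productions B → γ; repeat for the newly added items until nothing changes.

Start with: [A → . X]
  [A → . X] has the dot before X: add [X → . -], [X → . c c]
No further items can be added.

CLOSURE = { [A → . X], [X → . -], [X → . c c] }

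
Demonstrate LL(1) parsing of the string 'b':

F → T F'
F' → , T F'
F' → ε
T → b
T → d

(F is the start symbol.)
LL(1) parsing maintains a stack (initially the start symbol over $) and the input. At each step: if the stack top is a terminal, match it against the current input token; if it is a non-terminal N, replace it with the RHS of M[N, lookahead] (the unique production whose predict set contains the lookahead).

Stack is shown with the top on the left.

Stack   Input  Action
---------------------
F $     b $    output F → T F'
T F' $  b $    output T → b
b F' $  b $    match 'b'
F' $    $      output F' → ε
$       $      accept

The string is accepted.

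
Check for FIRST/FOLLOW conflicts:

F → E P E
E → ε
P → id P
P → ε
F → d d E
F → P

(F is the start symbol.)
No FIRST/FOLLOW conflicts.

A FIRST/FOLLOW conflict occurs when a non-terminal N has a nullable alternative N → β (β ⇒* ε) and another alternative N → α with FIRST(α) ∩ FOLLOW(N) ≠ ∅: on such a lookahead the parser cannot decide between expanding α and letting N vanish via β.

Nullable non-terminals: E, F, P.
FIRST sets used below: FIRST(E) = { ε }, FIRST(P) = { 'id', ε }
E has a nullable alternative but only one production, so nothing to check.

F: nullable alternative(s) F → E P E, F → P; FOLLOW(F) = { $ }
  F → E P E: FIRST \ {ε} = { 'id' } — disjoint from FOLLOW(F)
  F → d d E: FIRST \ {ε} = { 'd' } — disjoint from FOLLOW(F)
  F → P: FIRST \ {ε} = { 'id' } — disjoint from FOLLOW(F)

P: nullable alternative(s) P → ε; FOLLOW(P) = { $ }
  P → id P: FIRST \ {ε} = { 'id' } — disjoint from FOLLOW(P)
  P → ε: FIRST \ {ε} = { } — this is the only nullable alternative, skip

No FIRST/FOLLOW conflicts found.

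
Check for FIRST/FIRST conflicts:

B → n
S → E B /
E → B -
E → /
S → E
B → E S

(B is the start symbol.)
Yes. B → n / B → E S on { 'n' }; S → E B '/' / S → E on { '/', 'n' }; E → B '-' / E → '/' on { '/' }

FIRST sets of the non-terminals at (or reachable through a nullable prefix from) the front of some alternative:
  FIRST(E) = { '/', 'n' }
  FIRST(B) = { '/', 'n' }

Productions for B:
  B → n: FIRST = { 'n' }
  B → E S: FIRST = { '/', 'n' }
Productions for S:
  S → E B /: FIRST = { '/', 'n' }
  S → E: FIRST = { '/', 'n' }
Productions for E:
  E → B -: FIRST = { '/', 'n' }
  E → /: FIRST = { '/' }

Conflict for B: B → n and B → E S
  Overlap: { 'n' }
Conflict for S: S → E B / and S → E
  Overlap: { '/', 'n' }
Conflict for E: E → B - and E → /
  Overlap: { '/' }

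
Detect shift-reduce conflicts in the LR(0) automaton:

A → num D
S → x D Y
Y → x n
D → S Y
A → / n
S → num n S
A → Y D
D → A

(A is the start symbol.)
A shift-reduce conflict occurs when an LR(0) state has both:
  - a complete (reduce) item [A → α .] (dot at the end), and
  - a shift item [B → β . c γ] (dot before a terminal).

Augment with A' → A and build the canonical LR(0) collection (I0 = CLOSURE({[A' → . A]}), then GOTO on every symbol after a dot until no new states appear). It has 21 states:
  I0: { [A → . / n], [A → . Y D], [A → . num D], [A' → . A], [Y → . x n] }  — shift
  I1: { [A → / . n] }  — shift
  I2: { [A' → A .] }  — accept
  I3: { [A → . / n], [A → . Y D], [A → . num D], [A → Y . D], [D → . A], [D → . S Y], [S → . num n S], [S → . x D Y], [Y → . x n] }  — shift
  I4: { [A → . / n], [A → . Y D], [A → . num D], [A → num . D], [D → . A], [D → . S Y], [S → . num n S], [S → . x D Y], [Y → . x n] }  — shift
  I5: { [Y → x . n] }  — shift
  I6: { [Y → x n .] }  — reduce
  I7: { [D → A .] }  — reduce
  I8: { [A → num D .] }  — reduce
  I9: { [D → S . Y], [Y → . x n] }  — shift
  I10: { [A → . / n], [A → . Y D], [A → . num D], [A → num . D], [D → . A], [D → . S Y], [S → . num n S], [S → . x D Y], [S → num . n S], [Y → . x n] }  — shift
  I11: { [A → . / n], [A → . Y D], [A → . num D], [D → . A], [D → . S Y], [S → . num n S], [S → . x D Y], [S → x . D Y], [Y → . x n], [Y → x . n] }  — shift
  I12: { [S → x D . Y], [Y → . x n] }  — shift
  I13: { [S → x D Y .] }  — reduce
  I14: { [S → . num n S], [S → . x D Y], [S → num n . S] }  — shift
  I15: { [S → num n S .] }  — reduce
  I16: { [S → num . n S] }  — shift
  I17: { [A → . / n], [A → . Y D], [A → . num D], [D → . A], [D → . S Y], [S → . num n S], [S → . x D Y], [S → x . D Y], [Y → . x n] }  — shift
  I18: { [D → S Y .] }  — reduce
  I19: { [A → Y D .] }  — reduce
  I20: { [A → / n .] }  — reduce

No state contains both a complete item and a shift item.

Answer: No shift-reduce conflicts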